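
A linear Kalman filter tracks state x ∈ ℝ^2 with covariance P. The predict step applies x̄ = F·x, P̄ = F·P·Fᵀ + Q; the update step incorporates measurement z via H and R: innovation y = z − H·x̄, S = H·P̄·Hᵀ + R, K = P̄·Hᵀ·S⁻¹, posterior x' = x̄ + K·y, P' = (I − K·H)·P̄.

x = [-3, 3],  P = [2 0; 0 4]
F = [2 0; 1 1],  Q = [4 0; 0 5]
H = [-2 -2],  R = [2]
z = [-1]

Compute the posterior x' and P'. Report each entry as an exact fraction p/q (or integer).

x' = [-170/63, 65/21]
P' = [244/63 -76/21; -76/21 27/7]

x̄ = F·x = [-6, 0]
P̄ = F·P·Fᵀ + Q = [12 4; 4 11]
y = z − H·x̄ = [-13]
S = H·P̄·Hᵀ + R = [126]
K = P̄·Hᵀ·S⁻¹ = [-16/63; -5/21]
x' = x̄ + K·y = [-170/63, 65/21]
P' = (I − K·H)·P̄ = [244/63 -76/21; -76/21 27/7]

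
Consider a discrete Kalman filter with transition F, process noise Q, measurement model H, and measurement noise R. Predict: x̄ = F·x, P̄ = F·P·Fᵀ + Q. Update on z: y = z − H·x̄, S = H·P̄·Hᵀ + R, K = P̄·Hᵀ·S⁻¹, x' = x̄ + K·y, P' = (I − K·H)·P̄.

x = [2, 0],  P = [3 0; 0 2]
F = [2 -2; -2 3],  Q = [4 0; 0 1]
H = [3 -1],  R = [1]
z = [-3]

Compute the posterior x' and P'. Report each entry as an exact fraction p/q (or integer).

x̄ = F·x = [4, -4]
P̄ = F·P·Fᵀ + Q = [24 -24; -24 31]
y = z − H·x̄ = [-19]
S = H·P̄·Hᵀ + R = [392]
K = P̄·Hᵀ·S⁻¹ = [12/49; -103/392]
x' = x̄ + K·y = [-32/49, 389/392]
P' = (I − K·H)·P̄ = [24/49 60/49; 60/49 1543/392]

x' = [-32/49, 389/392]
P' = [24/49 60/49; 60/49 1543/392]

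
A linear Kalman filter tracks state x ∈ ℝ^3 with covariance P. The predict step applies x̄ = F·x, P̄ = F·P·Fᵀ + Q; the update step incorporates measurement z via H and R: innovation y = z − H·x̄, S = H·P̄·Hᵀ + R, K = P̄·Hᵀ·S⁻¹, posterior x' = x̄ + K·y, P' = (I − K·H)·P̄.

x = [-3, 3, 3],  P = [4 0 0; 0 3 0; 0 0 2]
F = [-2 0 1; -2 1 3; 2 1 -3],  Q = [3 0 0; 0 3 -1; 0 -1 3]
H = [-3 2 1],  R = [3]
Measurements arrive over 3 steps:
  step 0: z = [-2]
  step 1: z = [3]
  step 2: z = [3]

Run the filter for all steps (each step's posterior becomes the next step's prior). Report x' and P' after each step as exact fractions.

step 0: x̄ = F·x = [9, 18, -12]
step 0: P̄ = F·P·Fᵀ + Q = [21 22 -22; 22 40 -32; -22 -32 40]
step 0: y = z − H·x̄ = [1]
step 0: S = H·P̄·Hᵀ + R = [132]
step 0: K = P̄·Hᵀ·S⁻¹ = [-41/132; -3/22; 7/22]
step 0: x' = x̄ + K·y = [1147/132, 393/22, -257/22]
step 0: P' = (I − K·H)·P̄ = [1091/132 361/22 -197/22; 361/22 413/11 -289/11; -197/22 -289/11 293/11]
step 1: x̄ = F·x = [-959/33, -2281/66, 4639/66]
step 1: P̄ = F·P·Fᵀ + Q = [3251/33 4142/33 -8042/33; 4142/33 6518/33 -11342/33; -8042/33 -11342/33 21254/33]
step 1: y = z − H·x̄ = [-5633/66]
step 1: S = H·P̄·Hᵀ + R = [29864/33]
step 1: K = P̄·Hᵀ·S⁻¹ = [-9511/29864; -2683/7466; 2837/3733]
step 1: x' = x̄ + K·y = [-112233/59728, -58079/14932, 20251/3733]
step 1: P' = (I − K·H)·P̄ = [200871/29864 163823/7466 -92063/3733; 163823/7466 301052/3733 -360394/3733; -92063/3733 -360394/3733 453110/3733]
step 2: x̄ = F·x = [274241/29864, 482099/29864, -714415/29864]
step 2: P̄ = F·P·Fᵀ + Q = [1865993/7466 3344105/7466 -5440973/7466; 3344105/7466 6210845/7466 -9971725/7466; -5440973/7466 -9971725/7466 16170885/7466]
step 2: y = z − H·x̄ = [165633/7466]
step 2: S = H·P̄·Hᵀ + R = [5230139/3733]
step 2: K = P̄·Hᵀ·S⁻¹ = [-2175371/5230139; -3791175/5230139; 6275177/5230139]
step 2: x' = x̄ + K·y = [-1857581/41841112, 2590417/41841112, 112782163/41841112]
step 2: P' = (I − K·H)·P̄ = [79004765/10460278 266731765/10460278 -309501461/10460278; 266731765/10460278 1001223385/10460278 -1224998525/10460278; -309501461/10460278 -1224998525/10460278 1559143729/10460278]

step 0: x' = [1147/132, 393/22, -257/22], P' = [1091/132 361/22 -197/22; 361/22 413/11 -289/11; -197/22 -289/11 293/11]
step 1: x' = [-112233/59728, -58079/14932, 20251/3733], P' = [200871/29864 163823/7466 -92063/3733; 163823/7466 301052/3733 -360394/3733; -92063/3733 -360394/3733 453110/3733]
step 2: x' = [-1857581/41841112, 2590417/41841112, 112782163/41841112], P' = [79004765/10460278 266731765/10460278 -309501461/10460278; 266731765/10460278 1001223385/10460278 -1224998525/10460278; -309501461/10460278 -1224998525/10460278 1559143729/10460278]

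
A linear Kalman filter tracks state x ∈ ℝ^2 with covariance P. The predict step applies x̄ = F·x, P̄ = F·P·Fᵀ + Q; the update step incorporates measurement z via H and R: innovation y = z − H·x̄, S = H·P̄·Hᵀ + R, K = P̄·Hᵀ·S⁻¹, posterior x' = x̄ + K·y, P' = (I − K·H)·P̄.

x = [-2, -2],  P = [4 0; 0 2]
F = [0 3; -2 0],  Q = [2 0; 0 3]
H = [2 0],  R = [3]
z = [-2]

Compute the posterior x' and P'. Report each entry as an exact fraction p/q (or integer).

x' = [-98/83, 4]
P' = [60/83 0; 0 19]

x̄ = F·x = [-6, 4]
P̄ = F·P·Fᵀ + Q = [20 0; 0 19]
y = z − H·x̄ = [10]
S = H·P̄·Hᵀ + R = [83]
K = P̄·Hᵀ·S⁻¹ = [40/83; 0]
x' = x̄ + K·y = [-98/83, 4]
P' = (I − K·H)·P̄ = [60/83 0; 0 19]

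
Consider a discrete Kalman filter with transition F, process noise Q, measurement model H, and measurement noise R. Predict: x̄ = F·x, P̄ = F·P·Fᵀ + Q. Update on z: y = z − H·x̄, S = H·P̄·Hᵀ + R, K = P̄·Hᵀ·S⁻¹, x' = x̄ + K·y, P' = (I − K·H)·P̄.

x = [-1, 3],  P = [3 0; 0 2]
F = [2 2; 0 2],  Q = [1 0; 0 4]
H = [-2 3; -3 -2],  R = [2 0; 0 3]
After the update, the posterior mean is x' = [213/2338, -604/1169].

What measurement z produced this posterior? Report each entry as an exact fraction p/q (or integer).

z = [-2, 1]

x̄ = F·x = [4, 6]
P̄ = F·P·Fᵀ + Q = [21 8; 8 12]
S = H·P̄·Hᵀ + R = [98 14; 14 336]
K = P̄·Hᵀ·S⁻¹ = [-353/2338 -535/2338; 264/1169 -178/1169]
x' − x̄ = [-9139/2338, -7618/1169] = K·y
y = (KᵀK)⁻¹·Kᵀ·(x' − x̄) = [-12, 25]
z = y + H·x̄ = [-12, 25] + [10, -24] = [-2, 1]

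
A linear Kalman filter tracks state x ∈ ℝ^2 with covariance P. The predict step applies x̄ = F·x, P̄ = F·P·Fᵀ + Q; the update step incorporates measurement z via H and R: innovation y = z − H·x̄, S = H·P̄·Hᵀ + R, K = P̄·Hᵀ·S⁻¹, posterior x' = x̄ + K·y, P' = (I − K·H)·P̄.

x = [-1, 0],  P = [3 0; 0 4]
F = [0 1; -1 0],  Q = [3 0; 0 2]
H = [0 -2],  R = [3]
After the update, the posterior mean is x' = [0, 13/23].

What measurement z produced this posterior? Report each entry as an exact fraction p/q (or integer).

x̄ = F·x = [0, 1]
P̄ = F·P·Fᵀ + Q = [7 0; 0 5]
S = H·P̄·Hᵀ + R = [23]
K = P̄·Hᵀ·S⁻¹ = [0; -10/23]
x' − x̄ = [0, -10/23] = K·y
y = (KᵀK)⁻¹·Kᵀ·(x' − x̄) = [1]
z = y + H·x̄ = [1] + [-2] = [-1]

z = [-1]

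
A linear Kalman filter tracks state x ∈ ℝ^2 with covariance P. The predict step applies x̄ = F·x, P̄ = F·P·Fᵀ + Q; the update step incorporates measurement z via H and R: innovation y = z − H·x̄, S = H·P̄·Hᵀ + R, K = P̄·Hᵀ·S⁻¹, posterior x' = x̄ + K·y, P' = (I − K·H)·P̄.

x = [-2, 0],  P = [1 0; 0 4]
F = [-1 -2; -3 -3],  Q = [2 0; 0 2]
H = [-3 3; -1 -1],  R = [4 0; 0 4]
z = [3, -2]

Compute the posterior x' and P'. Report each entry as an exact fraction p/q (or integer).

x' = [355/854, 1311/854]
P' = [429/427 355/427; 355/427 457/427]

x̄ = F·x = [2, 6]
P̄ = F·P·Fᵀ + Q = [19 27; 27 47]
y = z − H·x̄ = [-9, 6]
S = H·P̄·Hᵀ + R = [112 -84; -84 124]
K = P̄·Hᵀ·S⁻¹ = [-111/854 -28/61; 153/854 -29/61]
x' = x̄ + K·y = [355/854, 1311/854]
P' = (I − K·H)·P̄ = [429/427 355/427; 355/427 457/427]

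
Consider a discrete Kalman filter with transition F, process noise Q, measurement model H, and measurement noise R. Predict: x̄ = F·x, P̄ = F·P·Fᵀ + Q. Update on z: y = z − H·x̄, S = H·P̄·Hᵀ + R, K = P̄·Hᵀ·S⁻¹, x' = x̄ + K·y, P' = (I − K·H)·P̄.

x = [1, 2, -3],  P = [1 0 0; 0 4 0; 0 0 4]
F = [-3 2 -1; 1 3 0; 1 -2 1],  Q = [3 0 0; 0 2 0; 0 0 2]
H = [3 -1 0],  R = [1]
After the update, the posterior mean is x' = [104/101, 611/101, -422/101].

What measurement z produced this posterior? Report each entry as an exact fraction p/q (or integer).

x̄ = F·x = [4, 7, -6]
P̄ = F·P·Fᵀ + Q = [32 21 -23; 21 39 -23; -23 -23 23]
S = H·P̄·Hᵀ + R = [202]
K = P̄·Hᵀ·S⁻¹ = [75/202; 12/101; -23/101]
x' − x̄ = [-300/101, -96/101, 184/101] = K·y
y = (KᵀK)⁻¹·Kᵀ·(x' − x̄) = [-8]
z = y + H·x̄ = [-8] + [5] = [-3]

z = [-3]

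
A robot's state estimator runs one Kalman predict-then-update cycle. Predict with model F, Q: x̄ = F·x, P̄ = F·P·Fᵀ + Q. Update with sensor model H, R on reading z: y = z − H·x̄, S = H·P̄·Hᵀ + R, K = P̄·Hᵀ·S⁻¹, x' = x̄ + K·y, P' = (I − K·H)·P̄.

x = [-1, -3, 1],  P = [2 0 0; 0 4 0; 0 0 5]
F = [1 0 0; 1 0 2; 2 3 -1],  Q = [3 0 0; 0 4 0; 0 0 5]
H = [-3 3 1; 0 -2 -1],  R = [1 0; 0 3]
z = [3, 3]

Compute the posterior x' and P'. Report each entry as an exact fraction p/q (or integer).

x̄ = F·x = [-1, 1, -12]
P̄ = F·P·Fᵀ + Q = [5 2 4; 2 26 -6; 4 -6 54]
y = z − H·x̄ = [9, -7]
S = H·P̄·Hᵀ + R = [238 -156; -156 137]
K = P̄·Hᵀ·S⁻¹ = [-1933/8270 -1342/4135; 933/4135 -326/4135; -1632/4135 -3126/4135]
x' = x̄ + K·y = [-6879/8270, 14814/4135, -42426/4135]
P' = (I − K·H)·P̄ = [10213/8270 10327/4135 -16628/4135; 10327/4135 30936/4135 -60894/4135; -16628/4135 -60894/4135 131166/4135]

x' = [-6879/8270, 14814/4135, -42426/4135]
P' = [10213/8270 10327/4135 -16628/4135; 10327/4135 30936/4135 -60894/4135; -16628/4135 -60894/4135 131166/4135]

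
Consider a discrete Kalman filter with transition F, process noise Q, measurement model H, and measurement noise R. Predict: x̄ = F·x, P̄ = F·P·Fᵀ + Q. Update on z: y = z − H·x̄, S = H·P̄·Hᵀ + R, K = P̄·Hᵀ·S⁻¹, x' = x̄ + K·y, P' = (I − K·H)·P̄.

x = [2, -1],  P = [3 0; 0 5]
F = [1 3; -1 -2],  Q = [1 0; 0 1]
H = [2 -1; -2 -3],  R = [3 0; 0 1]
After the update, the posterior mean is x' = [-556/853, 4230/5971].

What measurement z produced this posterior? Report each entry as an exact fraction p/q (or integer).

x̄ = F·x = [-1, 0]
P̄ = F·P·Fᵀ + Q = [49 -33; -33 24]
S = H·P̄·Hᵀ + R = [355 8; 8 17]
K = P̄·Hᵀ·S⁻¹ = [317/853 -99/853; -1482/5971 -1410/5971]
x' − x̄ = [297/853, 4230/5971] = K·y
y = (KᵀK)⁻¹·Kᵀ·(x' − x̄) = [0, -3]
z = y + H·x̄ = [0, -3] + [-2, 2] = [-2, -1]

z = [-2, -1]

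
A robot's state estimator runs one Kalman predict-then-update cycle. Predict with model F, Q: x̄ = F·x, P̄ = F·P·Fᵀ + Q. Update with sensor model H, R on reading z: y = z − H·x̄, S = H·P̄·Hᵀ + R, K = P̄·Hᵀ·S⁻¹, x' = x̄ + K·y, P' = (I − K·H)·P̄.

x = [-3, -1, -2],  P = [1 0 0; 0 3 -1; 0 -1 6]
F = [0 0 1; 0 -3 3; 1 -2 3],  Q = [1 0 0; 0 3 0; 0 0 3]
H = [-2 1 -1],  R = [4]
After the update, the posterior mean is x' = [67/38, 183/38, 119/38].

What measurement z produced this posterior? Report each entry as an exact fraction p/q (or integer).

z = [-3]

x̄ = F·x = [-2, -3, -7]
P̄ = F·P·Fᵀ + Q = [7 21 20; 21 102 87; 20 87 82]
S = H·P̄·Hᵀ + R = [38]
K = P̄·Hᵀ·S⁻¹ = [-13/38; -27/38; -35/38]
x' − x̄ = [143/38, 297/38, 385/38] = K·y
y = (KᵀK)⁻¹·Kᵀ·(x' − x̄) = [-11]
z = y + H·x̄ = [-11] + [8] = [-3]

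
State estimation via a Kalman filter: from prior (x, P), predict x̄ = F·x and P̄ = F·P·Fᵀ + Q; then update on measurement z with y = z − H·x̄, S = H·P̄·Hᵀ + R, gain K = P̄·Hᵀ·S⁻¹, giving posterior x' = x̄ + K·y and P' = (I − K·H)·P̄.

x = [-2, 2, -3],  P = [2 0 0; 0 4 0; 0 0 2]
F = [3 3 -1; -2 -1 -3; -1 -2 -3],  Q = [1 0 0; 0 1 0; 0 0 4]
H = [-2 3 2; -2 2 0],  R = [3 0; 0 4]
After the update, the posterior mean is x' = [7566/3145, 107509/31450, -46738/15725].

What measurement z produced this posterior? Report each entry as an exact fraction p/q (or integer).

x̄ = F·x = [3, 11, 7]
P̄ = F·P·Fᵀ + Q = [57 -18 -24; -18 31 30; -24 30 40]
S = H·P̄·Hᵀ + R = [1438 810; 810 500]
K = P̄·Hᵀ·S⁻¹ = [135/629 -2037/3145; 756/3145 -6083/31450; 1076/3145 -5319/15725]
x' − x̄ = [-1869/3145, -238441/31450, -156813/15725] = K·y
y = (KᵀK)⁻¹·Kᵀ·(x' − x̄) = [-42, -13]
z = y + H·x̄ = [-42, -13] + [41, 16] = [-1, 3]

z = [-1, 3]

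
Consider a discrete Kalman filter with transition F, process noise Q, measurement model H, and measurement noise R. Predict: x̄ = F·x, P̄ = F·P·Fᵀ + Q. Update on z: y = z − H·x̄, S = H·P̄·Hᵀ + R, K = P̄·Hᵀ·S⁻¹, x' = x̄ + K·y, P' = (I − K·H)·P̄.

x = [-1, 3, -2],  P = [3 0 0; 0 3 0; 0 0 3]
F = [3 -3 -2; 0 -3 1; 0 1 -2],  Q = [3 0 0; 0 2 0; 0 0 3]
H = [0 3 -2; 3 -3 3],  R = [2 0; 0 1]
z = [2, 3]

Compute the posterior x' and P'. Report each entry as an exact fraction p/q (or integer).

x̄ = F·x = [-8, -11, 7]
P̄ = F·P·Fᵀ + Q = [69 21 3; 21 32 -15; 3 -15 18]
y = z − H·x̄ = [49, -27]
S = H·P̄·Hᵀ + R = [542 -450; -450 1018]
K = P̄·Hᵀ·S⁻¹ = [31719/87314 13572/43657; 11646/43657 1803/43657; -16929/174628 11043/174628]
x' = x̄ + K·y = [122831/87314, 41746/43657, 47357/87314]
P' = (I − K·H)·P̄ = [63651/87314 -22884/43657 -100371/87314; -22884/43657 70262/43657 93747/43657; -100371/87314 93747/43657 579411/174628]

x' = [122831/87314, 41746/43657, 47357/87314]
P' = [63651/87314 -22884/43657 -100371/87314; -22884/43657 70262/43657 93747/43657; -100371/87314 93747/43657 579411/174628]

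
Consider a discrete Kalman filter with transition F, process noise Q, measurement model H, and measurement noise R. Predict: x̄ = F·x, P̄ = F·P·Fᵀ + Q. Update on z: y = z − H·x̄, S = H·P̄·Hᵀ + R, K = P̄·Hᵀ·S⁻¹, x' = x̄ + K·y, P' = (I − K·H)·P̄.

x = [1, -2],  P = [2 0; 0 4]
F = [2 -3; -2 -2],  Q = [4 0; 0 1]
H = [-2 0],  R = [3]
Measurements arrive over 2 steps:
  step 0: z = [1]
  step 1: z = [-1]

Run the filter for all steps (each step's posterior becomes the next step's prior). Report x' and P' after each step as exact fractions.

step 0: x̄ = F·x = [8, 2]
step 0: P̄ = F·P·Fᵀ + Q = [48 16; 16 25]
step 0: y = z − H·x̄ = [17]
step 0: S = H·P̄·Hᵀ + R = [195]
step 0: K = P̄·Hᵀ·S⁻¹ = [-32/65; -32/195]
step 0: x' = x̄ + K·y = [-24/65, -154/195]
step 0: P' = (I − K·H)·P̄ = [48/65 16/65; 16/65 3851/195]
step 1: x̄ = F·x = [106/65, 452/195]
step 1: P̄ = F·P·Fᵀ + Q = [11813/65 7542/65; 7542/65 16559/195]
step 1: y = z − H·x̄ = [147/65]
step 1: S = H·P̄·Hᵀ + R = [47447/65]
step 1: K = P̄·Hᵀ·S⁻¹ = [-23626/47447; -15084/47447]
step 1: x' = x̄ + K·y = [23944/47447, 227600/142341]
step 1: P' = (I − K·H)·P̄ = [35439/47447 22626/47447; 22626/47447 1586057/142341]

step 0: x' = [-24/65, -154/195], P' = [48/65 16/65; 16/65 3851/195]
step 1: x' = [23944/47447, 227600/142341], P' = [35439/47447 22626/47447; 22626/47447 1586057/142341]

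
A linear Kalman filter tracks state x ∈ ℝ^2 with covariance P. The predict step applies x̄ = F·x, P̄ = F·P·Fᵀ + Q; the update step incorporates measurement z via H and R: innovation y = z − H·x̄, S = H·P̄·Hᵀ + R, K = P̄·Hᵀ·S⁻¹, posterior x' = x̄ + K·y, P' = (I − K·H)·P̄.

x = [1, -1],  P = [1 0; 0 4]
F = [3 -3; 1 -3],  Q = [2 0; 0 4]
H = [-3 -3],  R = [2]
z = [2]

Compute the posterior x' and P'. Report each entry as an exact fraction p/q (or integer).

x' = [90/187, -212/187]
P' = [937/374 -447/187; -447/187 467/187]

x̄ = F·x = [6, 4]
P̄ = F·P·Fᵀ + Q = [47 39; 39 41]
y = z − H·x̄ = [32]
S = H·P̄·Hᵀ + R = [1496]
K = P̄·Hᵀ·S⁻¹ = [-129/748; -30/187]
x' = x̄ + K·y = [90/187, -212/187]
P' = (I − K·H)·P̄ = [937/374 -447/187; -447/187 467/187]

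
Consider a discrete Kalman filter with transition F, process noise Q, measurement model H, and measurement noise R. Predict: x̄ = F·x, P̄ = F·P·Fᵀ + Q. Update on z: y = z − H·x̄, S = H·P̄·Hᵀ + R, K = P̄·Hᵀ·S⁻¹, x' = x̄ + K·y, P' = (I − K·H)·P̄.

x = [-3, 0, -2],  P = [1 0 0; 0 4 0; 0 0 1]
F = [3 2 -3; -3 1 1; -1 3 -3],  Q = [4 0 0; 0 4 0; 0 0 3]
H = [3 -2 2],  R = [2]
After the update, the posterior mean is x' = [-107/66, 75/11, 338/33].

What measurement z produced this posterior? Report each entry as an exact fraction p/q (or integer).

z = [2]

x̄ = F·x = [-3, 7, 9]
P̄ = F·P·Fᵀ + Q = [38 -4 30; -4 18 12; 30 12 49]
S = H·P̄·Hᵀ + R = [924]
K = P̄·Hᵀ·S⁻¹ = [13/66; -2/77; 41/231]
x' − x̄ = [91/66, -2/11, 41/33] = K·y
y = (KᵀK)⁻¹·Kᵀ·(x' − x̄) = [7]
z = y + H·x̄ = [7] + [-5] = [2]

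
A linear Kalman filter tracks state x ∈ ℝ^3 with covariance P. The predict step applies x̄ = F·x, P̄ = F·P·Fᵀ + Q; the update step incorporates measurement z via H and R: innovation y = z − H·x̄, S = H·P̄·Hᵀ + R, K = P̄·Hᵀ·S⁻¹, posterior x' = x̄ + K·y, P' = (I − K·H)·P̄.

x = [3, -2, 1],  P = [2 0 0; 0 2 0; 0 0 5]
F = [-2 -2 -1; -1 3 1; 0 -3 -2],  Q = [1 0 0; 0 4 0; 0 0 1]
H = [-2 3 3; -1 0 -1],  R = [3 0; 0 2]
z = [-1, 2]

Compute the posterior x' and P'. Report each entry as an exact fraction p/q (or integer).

x' = [-40378/8953, -53092/8953, 22738/8953]
P' = [31755/8953 45282/8953 -24699/8953; 45282/8953 83263/8953 -51120/8953; -24699/8953 -51120/8953 35185/8953]

x̄ = F·x = [-3, -8, 4]
P̄ = F·P·Fᵀ + Q = [22 -13 22; -13 29 -28; 22 -28 39]
y = z − H·x̄ = [5, 3]
S = H·P̄·Hᵀ + R = [91 28; 28 107]
K = P̄·Hᵀ·S⁻¹ = [-587/8953 -504/1279; 1955/8953 417/1279; 531/8953 -749/1279]
x' = x̄ + K·y = [-40378/8953, -53092/8953, 22738/8953]
P' = (I − K·H)·P̄ = [31755/8953 45282/8953 -24699/8953; 45282/8953 83263/8953 -51120/8953; -24699/8953 -51120/8953 35185/8953]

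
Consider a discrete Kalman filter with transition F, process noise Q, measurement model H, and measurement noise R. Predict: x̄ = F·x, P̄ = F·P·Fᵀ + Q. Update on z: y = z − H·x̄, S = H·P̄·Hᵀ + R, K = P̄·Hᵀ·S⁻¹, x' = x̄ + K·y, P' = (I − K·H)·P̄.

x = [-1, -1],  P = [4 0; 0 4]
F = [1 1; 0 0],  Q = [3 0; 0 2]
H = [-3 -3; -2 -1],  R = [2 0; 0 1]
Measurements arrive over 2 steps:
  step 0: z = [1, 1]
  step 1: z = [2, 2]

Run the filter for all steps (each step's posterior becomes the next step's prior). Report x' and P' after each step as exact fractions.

step 0: x' = [-257/409, 108/409], P' = [264/409 -286/409; -286/409 378/409]
step 1: x' = [-52862/55211, 866/4247], P' = [31128/55211 -2594/4247; -2594/4247 3518/4247]

step 0: x̄ = F·x = [-2, 0]
step 0: P̄ = F·P·Fᵀ + Q = [11 0; 0 2]
step 0: y = z − H·x̄ = [-5, -3]
step 0: S = H·P̄·Hᵀ + R = [119 72; 72 47]
step 0: K = P̄·Hᵀ·S⁻¹ = [33/409 -242/409; -138/409 194/409]
step 0: x' = x̄ + K·y = [-257/409, 108/409]
step 0: P' = (I − K·H)·P̄ = [264/409 -286/409; -286/409 378/409]
step 1: x̄ = F·x = [-149/409, 0]
step 1: P̄ = F·P·Fᵀ + Q = [1297/409 0; 0 2]
step 1: y = z − H·x̄ = [371/409, 520/409]
step 1: S = H·P̄·Hᵀ + R = [19853/409 10236/409; 10236/409 6415/409]
step 1: K = P̄·Hᵀ·S⁻¹ = [3891/55211 -28534/55211; -1386/4247 1670/4247]
step 1: x' = x̄ + K·y = [-52862/55211, 866/4247]
step 1: P' = (I − K·H)·P̄ = [31128/55211 -2594/4247; -2594/4247 3518/4247]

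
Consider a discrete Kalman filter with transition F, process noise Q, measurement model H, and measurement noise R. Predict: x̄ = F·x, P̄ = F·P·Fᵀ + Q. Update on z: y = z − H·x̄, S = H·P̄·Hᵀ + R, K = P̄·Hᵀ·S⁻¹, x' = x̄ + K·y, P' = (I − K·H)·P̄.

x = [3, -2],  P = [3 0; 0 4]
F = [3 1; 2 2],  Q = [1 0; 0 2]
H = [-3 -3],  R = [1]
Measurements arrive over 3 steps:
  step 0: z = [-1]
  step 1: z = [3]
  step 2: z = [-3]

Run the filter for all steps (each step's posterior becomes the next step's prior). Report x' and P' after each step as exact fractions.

step 0: x̄ = F·x = [7, 2]
step 0: P̄ = F·P·Fᵀ + Q = [32 26; 26 30]
step 0: y = z − H·x̄ = [26]
step 0: S = H·P̄·Hᵀ + R = [1027]
step 0: K = P̄·Hᵀ·S⁻¹ = [-174/1027; -168/1027]
step 0: x' = x̄ + K·y = [205/79, -178/79]
step 0: P' = (I − K·H)·P̄ = [2588/1027 -2530/1027; -2530/1027 2586/1027]
step 1: x̄ = F·x = [437/79, 54/79]
step 1: P̄ = F·P·Fᵀ + Q = [11725/1027 460/1027; 460/1027 2510/1027]
step 1: y = z − H·x̄ = [1710/79]
step 1: S = H·P̄·Hᵀ + R = [137422/1027]
step 1: K = P̄·Hᵀ·S⁻¹ = [-36555/137422; -4455/68711]
step 1: x' = x̄ + K·y = [-15542/68711, -49464/68711]
step 1: P' = (I − K·H)·P̄ = [267775/137422 -127795/68711; -127795/68711 129280/68711]
step 2: x̄ = F·x = [-96090/68711, -130012/68711]
step 2: P̄ = F·P·Fᵀ + Q = [1272417/137422 39525/68711; 39525/68711 167732/68711]
step 2: y = z − H·x̄ = [-884439/68711]
step 2: S = H·P̄·Hᵀ + R = [16031251/137422]
step 2: K = P̄·Hᵀ·S⁻¹ = [-4054401/16031251; -1243542/16031251]
step 2: x' = x̄ + K·y = [29768559/16031251, -14326934/16031251]
step 2: P' = (I − K·H)·P̄ = [28818303/16031251 -27466836/16031251; -27466836/16031251 27881350/16031251]

step 0: x' = [205/79, -178/79], P' = [2588/1027 -2530/1027; -2530/1027 2586/1027]
step 1: x' = [-15542/68711, -49464/68711], P' = [267775/137422 -127795/68711; -127795/68711 129280/68711]
step 2: x' = [29768559/16031251, -14326934/16031251], P' = [28818303/16031251 -27466836/16031251; -27466836/16031251 27881350/16031251]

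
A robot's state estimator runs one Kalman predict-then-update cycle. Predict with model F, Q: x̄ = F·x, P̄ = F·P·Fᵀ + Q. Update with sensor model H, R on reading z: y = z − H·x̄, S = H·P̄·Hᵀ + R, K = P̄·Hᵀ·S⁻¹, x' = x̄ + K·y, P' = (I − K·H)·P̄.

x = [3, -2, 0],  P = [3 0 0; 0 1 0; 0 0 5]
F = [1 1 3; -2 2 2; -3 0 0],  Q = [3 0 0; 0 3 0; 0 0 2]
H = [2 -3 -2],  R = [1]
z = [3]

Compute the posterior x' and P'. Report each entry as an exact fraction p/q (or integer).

x̄ = F·x = [1, -10, -9]
P̄ = F·P·Fᵀ + Q = [52 26 -9; 26 39 18; -9 18 29]
y = z − H·x̄ = [-47]
S = H·P̄·Hᵀ + R = [652]
K = P̄·Hᵀ·S⁻¹ = [11/163; -101/652; -65/326]
x' = x̄ + K·y = [-354/163, -1773/652, 121/326]
P' = (I − K·H)·P̄ = [7992/163 5349/163 -37/163; 5349/163 15227/652 -697/326; -37/163 -697/326 502/163]

x' = [-354/163, -1773/652, 121/326]
P' = [7992/163 5349/163 -37/163; 5349/163 15227/652 -697/326; -37/163 -697/326 502/163]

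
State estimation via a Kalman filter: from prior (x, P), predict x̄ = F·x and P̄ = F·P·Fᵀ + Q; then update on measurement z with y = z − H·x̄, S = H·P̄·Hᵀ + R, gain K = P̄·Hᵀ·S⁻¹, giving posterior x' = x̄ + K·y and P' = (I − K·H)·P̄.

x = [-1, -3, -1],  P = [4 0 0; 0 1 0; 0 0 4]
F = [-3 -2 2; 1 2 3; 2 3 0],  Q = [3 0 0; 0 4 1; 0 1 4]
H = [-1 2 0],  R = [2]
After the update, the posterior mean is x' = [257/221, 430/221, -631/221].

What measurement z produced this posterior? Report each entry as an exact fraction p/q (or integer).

z = [3]

x̄ = F·x = [7, -10, -11]
P̄ = F·P·Fᵀ + Q = [59 8 -30; 8 48 15; -30 15 29]
S = H·P̄·Hᵀ + R = [221]
K = P̄·Hᵀ·S⁻¹ = [-43/221; 88/221; 60/221]
x' − x̄ = [-1290/221, 2640/221, 1800/221] = K·y
y = (KᵀK)⁻¹·Kᵀ·(x' − x̄) = [30]
z = y + H·x̄ = [30] + [-27] = [3]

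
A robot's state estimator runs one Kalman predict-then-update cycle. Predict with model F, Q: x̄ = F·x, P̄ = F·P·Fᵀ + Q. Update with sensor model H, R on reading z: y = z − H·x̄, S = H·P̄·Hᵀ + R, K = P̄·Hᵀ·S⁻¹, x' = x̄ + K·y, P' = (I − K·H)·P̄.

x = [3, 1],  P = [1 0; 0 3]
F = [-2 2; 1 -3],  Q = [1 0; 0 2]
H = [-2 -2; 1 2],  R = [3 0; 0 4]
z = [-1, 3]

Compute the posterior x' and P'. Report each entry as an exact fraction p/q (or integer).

x' = [-2759/735, 76/21]
P' = [3284/735 -76/21; -76/21 10/3]

x̄ = F·x = [-4, 0]
P̄ = F·P·Fᵀ + Q = [17 -20; -20 30]
y = z − H·x̄ = [-9, 7]
S = H·P̄·Hᵀ + R = [31 -34; -34 61]
K = P̄·Hᵀ·S⁻¹ = [-416/735 -509/735; 4/21 16/21]
x' = x̄ + K·y = [-2759/735, 76/21]
P' = (I − K·H)·P̄ = [3284/735 -76/21; -76/21 10/3]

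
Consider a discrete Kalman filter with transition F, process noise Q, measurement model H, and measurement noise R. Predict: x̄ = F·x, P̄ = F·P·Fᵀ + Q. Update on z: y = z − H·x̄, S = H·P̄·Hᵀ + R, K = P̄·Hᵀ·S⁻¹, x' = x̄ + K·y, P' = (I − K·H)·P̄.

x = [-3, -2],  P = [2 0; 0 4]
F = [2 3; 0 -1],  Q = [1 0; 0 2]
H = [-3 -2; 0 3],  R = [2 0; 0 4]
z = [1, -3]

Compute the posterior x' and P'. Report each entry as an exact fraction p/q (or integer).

x' = [1371/5731, -5497/5731]
P' = [2322/5731 -1560/5731; -1560/5731 2292/5731]

x̄ = F·x = [-12, 2]
P̄ = F·P·Fᵀ + Q = [45 -12; -12 6]
y = z − H·x̄ = [-31, -9]
S = H·P̄·Hᵀ + R = [287 72; 72 58]
K = P̄·Hᵀ·S⁻¹ = [-1923/5731 -1170/5731; 48/5731 1719/5731]
x' = x̄ + K·y = [1371/5731, -5497/5731]
P' = (I − K·H)·P̄ = [2322/5731 -1560/5731; -1560/5731 2292/5731]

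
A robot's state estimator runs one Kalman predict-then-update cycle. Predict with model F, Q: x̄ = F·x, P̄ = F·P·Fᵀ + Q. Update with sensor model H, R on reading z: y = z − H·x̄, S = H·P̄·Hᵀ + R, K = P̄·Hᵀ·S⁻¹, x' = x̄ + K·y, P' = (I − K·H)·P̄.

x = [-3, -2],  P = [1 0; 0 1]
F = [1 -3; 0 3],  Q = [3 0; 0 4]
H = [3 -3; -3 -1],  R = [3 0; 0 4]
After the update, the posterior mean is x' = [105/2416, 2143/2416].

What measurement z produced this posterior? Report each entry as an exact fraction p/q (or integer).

z = [-3, -2]

x̄ = F·x = [3, -6]
P̄ = F·P·Fᵀ + Q = [13 -9; -9 13]
S = H·P̄·Hᵀ + R = [399 -132; -132 80]
K = P̄·Hᵀ·S⁻¹ = [55/604 -543/2416; -143/604 -521/2416]
x' − x̄ = [-7143/2416, 16639/2416] = K·y
y = (KᵀK)⁻¹·Kᵀ·(x' − x̄) = [-30, 1]
z = y + H·x̄ = [-30, 1] + [27, -3] = [-3, -2]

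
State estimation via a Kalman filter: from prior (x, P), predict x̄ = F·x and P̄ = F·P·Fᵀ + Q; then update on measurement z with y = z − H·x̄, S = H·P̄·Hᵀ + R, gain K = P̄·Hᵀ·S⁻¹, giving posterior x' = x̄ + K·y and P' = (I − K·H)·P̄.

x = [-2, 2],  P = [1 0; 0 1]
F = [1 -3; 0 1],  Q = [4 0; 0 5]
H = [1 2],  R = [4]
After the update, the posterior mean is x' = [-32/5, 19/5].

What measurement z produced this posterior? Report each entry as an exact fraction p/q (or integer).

x̄ = F·x = [-8, 2]
P̄ = F·P·Fᵀ + Q = [14 -3; -3 6]
S = H·P̄·Hᵀ + R = [30]
K = P̄·Hᵀ·S⁻¹ = [4/15; 3/10]
x' − x̄ = [8/5, 9/5] = K·y
y = (KᵀK)⁻¹·Kᵀ·(x' − x̄) = [6]
z = y + H·x̄ = [6] + [-4] = [2]

z = [2]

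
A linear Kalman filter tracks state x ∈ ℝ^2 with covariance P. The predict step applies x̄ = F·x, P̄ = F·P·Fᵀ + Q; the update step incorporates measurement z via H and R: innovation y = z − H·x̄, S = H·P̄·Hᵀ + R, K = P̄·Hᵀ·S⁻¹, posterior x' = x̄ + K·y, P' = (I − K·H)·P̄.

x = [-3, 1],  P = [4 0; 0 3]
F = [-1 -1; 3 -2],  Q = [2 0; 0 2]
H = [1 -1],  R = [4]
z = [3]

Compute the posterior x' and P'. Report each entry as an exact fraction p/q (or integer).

x̄ = F·x = [2, -11]
P̄ = F·P·Fᵀ + Q = [9 -6; -6 50]
y = z − H·x̄ = [-10]
S = H·P̄·Hᵀ + R = [75]
K = P̄·Hᵀ·S⁻¹ = [1/5; -56/75]
x' = x̄ + K·y = [0, -53/15]
P' = (I − K·H)·P̄ = [6 26/5; 26/5 614/75]

x' = [0, -53/15]
P' = [6 26/5; 26/5 614/75]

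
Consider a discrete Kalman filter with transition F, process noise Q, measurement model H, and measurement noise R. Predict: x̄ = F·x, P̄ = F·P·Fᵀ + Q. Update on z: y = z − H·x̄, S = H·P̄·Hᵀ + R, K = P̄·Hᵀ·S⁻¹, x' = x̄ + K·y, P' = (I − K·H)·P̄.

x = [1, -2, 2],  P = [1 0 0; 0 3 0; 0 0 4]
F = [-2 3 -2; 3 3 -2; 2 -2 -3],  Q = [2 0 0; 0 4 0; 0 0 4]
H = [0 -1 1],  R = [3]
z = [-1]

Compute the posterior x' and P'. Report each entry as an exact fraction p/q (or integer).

x' = [-116/13, -285/91, -352/91]
P' = [462/13 261/13 246/13; 261/13 3160/91 3028/91; 246/13 3028/91 3160/91]

x̄ = F·x = [-12, -7, 0]
P̄ = F·P·Fᵀ + Q = [49 37 2; 37 56 12; 2 12 56]
y = z − H·x̄ = [-8]
S = H·P̄·Hᵀ + R = [91]
K = P̄·Hᵀ·S⁻¹ = [-5/13; -44/91; 44/91]
x' = x̄ + K·y = [-116/13, -285/91, -352/91]
P' = (I − K·H)·P̄ = [462/13 261/13 246/13; 261/13 3160/91 3028/91; 246/13 3028/91 3160/91]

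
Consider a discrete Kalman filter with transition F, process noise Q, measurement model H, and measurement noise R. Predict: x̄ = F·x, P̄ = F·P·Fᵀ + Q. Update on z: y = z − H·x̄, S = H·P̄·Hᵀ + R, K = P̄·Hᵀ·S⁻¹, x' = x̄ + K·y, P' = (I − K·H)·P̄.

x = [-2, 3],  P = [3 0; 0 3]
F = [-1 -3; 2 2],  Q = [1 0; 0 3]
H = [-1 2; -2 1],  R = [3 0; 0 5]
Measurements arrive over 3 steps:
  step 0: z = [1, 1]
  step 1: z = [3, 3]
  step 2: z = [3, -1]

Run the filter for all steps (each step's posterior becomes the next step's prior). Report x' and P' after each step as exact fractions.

step 0: x' = [-162/107, -263/428], P' = [1617/1070 477/535; 477/535 2421/2140]
step 1: x' = [-2528359/2266534, 3638693/4533068], P' = [1208754/1133267 1208361/2266534; 1208361/2266534 3810189/4533068]
step 2: x' = [-1163957883/3362223998, 4302291417/6724447996], P' = [1786722444/1681111999 1793443551/3362223998; 1793443551/3362223998 5650372059/6724447996]

step 0: x̄ = F·x = [-7, 2]
step 0: P̄ = F·P·Fᵀ + Q = [31 -24; -24 27]
step 0: y = z − H·x̄ = [-10, -15]
step 0: S = H·P̄·Hᵀ + R = [238 236; 236 252]
step 0: K = P̄·Hᵀ·S⁻¹ = [97/1070 -228/535; 489/1070 -279/2140]
step 0: x' = x̄ + K·y = [-162/107, -263/428]
step 0: P' = (I − K·H)·P̄ = [1617/1070 477/535; 477/535 2421/2140]
step 1: x̄ = F·x = [1437/428, -911/214]
step 1: P̄ = F·P·Fᵀ + Q = [38611/2140 -18129/1070; -18129/1070 11076/535]
step 1: y = z − H·x̄ = [6365/428, 1495/107]
step 1: S = H·P̄·Hᵀ + R = [367279/2140 17356/107; 17356/107 17724/107]
step 1: K = P̄·Hᵀ·S⁻¹ = [-131/1133267 -725331/2266534; 433638/1133267 -204651/4533068]
step 1: x' = x̄ + K·y = [-2528359/2266534, 3638693/4533068]
step 1: P' = (I − K·H)·P̄ = [1208754/1133267 1208361/2266534; 1208361/2266534 3810189/4533068]
step 2: x̄ = F·x = [-5859361/4533068, -1418025/2266534]
step 2: P̄ = F·P·Fᵀ + Q = [58160117/4533068 -25932471/2266534; -25932471/2266534 16878450/1133267]
step 2: y = z − H·x̄ = [13411943/4533068, -3353935/1133267]
step 2: S = H·P̄·Hᵀ + R = [549274289/4533068 127668136/1133267; 127668136/1133267 132569844/1133267]
step 2: K = P̄·Hᵀ·S⁻¹ = [2240369/1681111999 -1070689245/3362223998; 642821418/1681111999 -304680429/6724447996]
step 2: x' = x̄ + K·y = [-1163957883/3362223998, 4302291417/6724447996]
step 2: P' = (I − K·H)·P̄ = [1786722444/1681111999 1793443551/3362223998; 1793443551/3362223998 5650372059/6724447996]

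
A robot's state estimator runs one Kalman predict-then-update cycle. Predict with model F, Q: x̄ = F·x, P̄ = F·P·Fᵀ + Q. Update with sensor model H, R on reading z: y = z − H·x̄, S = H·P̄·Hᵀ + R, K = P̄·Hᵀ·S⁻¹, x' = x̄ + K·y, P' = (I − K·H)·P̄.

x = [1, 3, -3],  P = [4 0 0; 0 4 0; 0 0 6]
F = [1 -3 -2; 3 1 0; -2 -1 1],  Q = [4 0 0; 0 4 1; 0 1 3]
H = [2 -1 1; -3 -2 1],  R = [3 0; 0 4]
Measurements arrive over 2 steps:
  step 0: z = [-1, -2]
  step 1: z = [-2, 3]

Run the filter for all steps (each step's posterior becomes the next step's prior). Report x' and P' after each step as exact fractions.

step 0: x' = [62782/160343, -332737/320686, -480825/160343], P' = [66572/160343 -104344/160343 -114140/160343; -104344/160343 993217/320686 566401/160343; -114140/160343 566401/160343 885722/160343]
step 1: x' = [-1269689081/1436575611, -447375561/957717074, -1193650337/1436575611], P' = [1630041413/4309726833 -1311150907/2873151222 -1902700378/4309726833; -1311150907/2873151222 1996347609/957717074 6052766237/2873151222; -1902700378/4309726833 6052766237/2873151222 14620780829/4309726833]

step 0: x̄ = F·x = [-2, 6, -8]
step 0: P̄ = F·P·Fᵀ + Q = [68 0 -8; 0 44 -27; -8 -27 29]
step 0: y = z − H·x̄ = [17, 12]
step 0: S = H·P̄·Hᵀ + R = [370 -202; -202 977]
step 0: K = P̄·Hᵀ·S⁻¹ = [41116/160343 -26292/160343; -92597/320686 -28446/160343; 30347/160343 23835/160343]
step 0: x' = x̄ + K·y = [62782/160343, -332737/320686, -480825/160343]
step 0: P' = (I − K·H)·P̄ = [66572/160343 -104344/160343 -114140/160343; -104344/160343 993217/320686 566401/160343; -114140/160343 566401/160343 885722/160343]
step 1: x̄ = F·x = [3047075/320686, 43955/320686, -880041/320686]
step 1: P̄ = F·P·Fᵀ + Q = [33199489/320686 -1806639/320686 -4147167/320686; -1806639/320686 2222129/320686 20007/320686; -4147167/320686 20007/320686 2072059/320686]
step 1: y = z − H·x̄ = [-2905763/160343, 5535617/160343]
step 1: S = H·P̄·Hᵀ + R = [64326038/160343 -93393416/160343; -93393416/160343 157081013/160343]
step 1: K = P̄·Hᵀ·S⁻¹ = [2216072539/8619453666 -714842974/4309726833; -426429734/1436575611 -248983337/1436575611; 1157487145/8619453666 542645813/4309726833]
step 1: x' = x̄ + K·y = [-1269689081/1436575611, -447375561/957717074, -1193650337/1436575611]
step 1: P' = (I − K·H)·P̄ = [1630041413/4309726833 -1311150907/2873151222 -1902700378/4309726833; -1311150907/2873151222 1996347609/957717074 6052766237/2873151222; -1902700378/4309726833 6052766237/2873151222 14620780829/4309726833]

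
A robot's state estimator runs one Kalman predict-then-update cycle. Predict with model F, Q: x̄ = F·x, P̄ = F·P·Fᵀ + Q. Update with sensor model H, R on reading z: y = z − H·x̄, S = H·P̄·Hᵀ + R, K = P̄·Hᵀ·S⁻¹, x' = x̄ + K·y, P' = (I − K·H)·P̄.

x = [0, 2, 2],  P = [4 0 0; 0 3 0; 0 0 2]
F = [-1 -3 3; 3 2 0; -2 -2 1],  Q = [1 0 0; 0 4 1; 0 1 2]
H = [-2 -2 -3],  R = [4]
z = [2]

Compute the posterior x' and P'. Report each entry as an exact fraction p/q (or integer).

x' = [-68/53, 485/106, -151/53]
P' = [338/53 -553/53 166/53; -553/53 18327/424 -4675/212; 166/53 -4675/212 1367/106]

x̄ = F·x = [0, 4, -2]
P̄ = F·P·Fᵀ + Q = [50 -30 32; -30 52 -35; 32 -35 32]
y = z − H·x̄ = [4]
S = H·P̄·Hᵀ + R = [424]
K = P̄·Hᵀ·S⁻¹ = [-17/53; 61/424; -45/212]
x' = x̄ + K·y = [-68/53, 485/106, -151/53]
P' = (I − K·H)·P̄ = [338/53 -553/53 166/53; -553/53 18327/424 -4675/212; 166/53 -4675/212 1367/106]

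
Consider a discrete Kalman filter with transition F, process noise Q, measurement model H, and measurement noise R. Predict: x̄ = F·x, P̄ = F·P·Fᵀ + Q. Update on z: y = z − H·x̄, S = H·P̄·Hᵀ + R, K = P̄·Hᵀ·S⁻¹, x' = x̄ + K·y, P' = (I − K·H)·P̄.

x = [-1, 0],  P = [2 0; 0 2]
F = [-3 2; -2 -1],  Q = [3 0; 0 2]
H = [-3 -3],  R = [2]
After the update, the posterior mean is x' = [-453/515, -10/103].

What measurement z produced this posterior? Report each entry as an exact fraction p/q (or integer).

x̄ = F·x = [3, 2]
P̄ = F·P·Fᵀ + Q = [29 8; 8 12]
S = H·P̄·Hᵀ + R = [515]
K = P̄·Hᵀ·S⁻¹ = [-111/515; -12/103]
x' − x̄ = [-1998/515, -216/103] = K·y
y = (KᵀK)⁻¹·Kᵀ·(x' − x̄) = [18]
z = y + H·x̄ = [18] + [-15] = [3]

z = [3]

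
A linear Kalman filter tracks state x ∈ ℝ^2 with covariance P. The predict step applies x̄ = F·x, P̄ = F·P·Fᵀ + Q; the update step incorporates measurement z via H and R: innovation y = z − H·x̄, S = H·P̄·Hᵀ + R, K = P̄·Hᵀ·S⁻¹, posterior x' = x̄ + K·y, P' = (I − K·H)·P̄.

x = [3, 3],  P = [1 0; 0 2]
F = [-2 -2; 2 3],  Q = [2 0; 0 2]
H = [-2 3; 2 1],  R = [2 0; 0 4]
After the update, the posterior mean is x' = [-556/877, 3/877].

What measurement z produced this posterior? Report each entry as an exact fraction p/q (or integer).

z = [1, -1]

x̄ = F·x = [-12, 15]
P̄ = F·P·Fᵀ + Q = [14 -16; -16 24]
S = H·P̄·Hᵀ + R = [466 -48; -48 20]
K = P̄·Hᵀ·S⁻¹ = [-118/877 243/877; 212/877 158/877]
x' − x̄ = [9968/877, -13152/877] = K·y
y = (KᵀK)⁻¹·Kᵀ·(x' − x̄) = [-68, 8]
z = y + H·x̄ = [-68, 8] + [69, -9] = [1, -1]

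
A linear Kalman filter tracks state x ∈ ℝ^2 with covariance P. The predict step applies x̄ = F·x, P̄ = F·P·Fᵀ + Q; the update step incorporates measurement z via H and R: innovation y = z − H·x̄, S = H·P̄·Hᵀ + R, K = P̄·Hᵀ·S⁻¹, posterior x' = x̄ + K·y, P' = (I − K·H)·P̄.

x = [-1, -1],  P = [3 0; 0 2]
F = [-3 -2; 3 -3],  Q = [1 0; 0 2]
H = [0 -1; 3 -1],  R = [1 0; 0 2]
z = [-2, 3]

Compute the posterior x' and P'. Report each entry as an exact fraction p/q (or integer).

x' = [11627/6880, 13849/6880]
P' = [4473/13760 4371/13760; 4371/13760 13297/13760]

x̄ = F·x = [5, 0]
P̄ = F·P·Fᵀ + Q = [36 -15; -15 47]
y = z − H·x̄ = [-2, -12]
S = H·P̄·Hᵀ + R = [48 92; 92 463]
K = P̄·Hᵀ·S⁻¹ = [-4371/13760 1131/3440; -13297/13760 -23/3440]
x' = x̄ + K·y = [11627/6880, 13849/6880]
P' = (I − K·H)·P̄ = [4473/13760 4371/13760; 4371/13760 13297/13760]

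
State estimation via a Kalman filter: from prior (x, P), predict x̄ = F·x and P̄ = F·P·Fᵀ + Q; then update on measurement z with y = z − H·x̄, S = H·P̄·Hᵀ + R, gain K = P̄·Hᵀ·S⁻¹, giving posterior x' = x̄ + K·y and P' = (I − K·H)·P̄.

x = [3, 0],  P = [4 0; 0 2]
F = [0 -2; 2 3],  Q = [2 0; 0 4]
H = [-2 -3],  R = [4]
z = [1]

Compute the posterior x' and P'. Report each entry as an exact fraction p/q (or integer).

x̄ = F·x = [0, 6]
P̄ = F·P·Fᵀ + Q = [10 -12; -12 38]
y = z − H·x̄ = [19]
S = H·P̄·Hᵀ + R = [242]
K = P̄·Hᵀ·S⁻¹ = [8/121; -45/121]
x' = x̄ + K·y = [152/121, -129/121]
P' = (I − K·H)·P̄ = [1082/121 -732/121; -732/121 548/121]

x' = [152/121, -129/121]
P' = [1082/121 -732/121; -732/121 548/121]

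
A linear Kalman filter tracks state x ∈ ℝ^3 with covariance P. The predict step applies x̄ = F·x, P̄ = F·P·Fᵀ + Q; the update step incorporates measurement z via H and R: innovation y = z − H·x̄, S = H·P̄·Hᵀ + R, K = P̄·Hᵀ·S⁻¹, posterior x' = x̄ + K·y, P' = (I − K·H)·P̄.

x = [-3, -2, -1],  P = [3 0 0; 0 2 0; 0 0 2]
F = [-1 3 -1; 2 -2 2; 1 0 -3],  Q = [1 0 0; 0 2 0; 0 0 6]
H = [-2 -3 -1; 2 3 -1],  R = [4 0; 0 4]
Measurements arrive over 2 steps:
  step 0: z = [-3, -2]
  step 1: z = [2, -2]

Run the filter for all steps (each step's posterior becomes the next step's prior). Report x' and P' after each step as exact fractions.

step 0: x' = [-13523/2872, 9155/2872, 783/359], P' = [14973/718 -10063/718 24/359; -10063/718 6919/718 -18/359; 24/359 -18/359 666/359]
step 1: x' = [1154253/554860, -282752/138715, -155197/277430], P' = [40362043/2496870 -27891143/2496870 -128718/138715; -27891143/2496870 19800763/2496870 86618/138715; -128718/138715 86618/138715 261894/138715]

step 0: x̄ = F·x = [-2, -4, 0]
step 0: P̄ = F·P·Fᵀ + Q = [24 -22 3; -22 30 -6; 3 -6 27]
step 0: y = z − H·x̄ = [-19, 14]
step 0: S = H·P̄·Hᵀ + R = [109 -75; -75 157]
step 0: K = P̄·Hᵀ·S⁻¹ = [195/2872 -291/2872; -595/2872 667/2872; -165/359 -168/359]
step 0: x' = x̄ + K·y = [-13523/2872, 9155/2872, 783/359]
step 0: P' = (I − K·H)·P̄ = [14973/718 -10063/718 24/359; -10063/718 6919/718 -18/359; 24/359 -18/359 666/359]
step 1: x̄ = F·x = [8681/718, -8207/718, -32315/2872]
step 1: P̄ = F·P·Fᵀ + Q = [69992/359 -77554/359 -20373/359; -77554/359 87754/359 20836/359; -20373/359 20836/359 30981/718]
step 1: y = z − H·x̄ = [-55607/2872, -9023/2872]
step 1: S = H·P̄·Hᵀ + R = [399113/718 -247231/718; -247231/718 225017/718]
step 1: K = P̄·Hᵀ·S⁻¹ = [5266267/9987480 -632419/9987480; -5179127/9987480 2060879/9987480; -66078/138715 -64869/138715]
step 1: x' = x̄ + K·y = [1154253/554860, -282752/138715, -155197/277430]
step 1: P' = (I − K·H)·P̄ = [40362043/2496870 -27891143/2496870 -128718/138715; -27891143/2496870 19800763/2496870 86618/138715; -128718/138715 86618/138715 261894/138715]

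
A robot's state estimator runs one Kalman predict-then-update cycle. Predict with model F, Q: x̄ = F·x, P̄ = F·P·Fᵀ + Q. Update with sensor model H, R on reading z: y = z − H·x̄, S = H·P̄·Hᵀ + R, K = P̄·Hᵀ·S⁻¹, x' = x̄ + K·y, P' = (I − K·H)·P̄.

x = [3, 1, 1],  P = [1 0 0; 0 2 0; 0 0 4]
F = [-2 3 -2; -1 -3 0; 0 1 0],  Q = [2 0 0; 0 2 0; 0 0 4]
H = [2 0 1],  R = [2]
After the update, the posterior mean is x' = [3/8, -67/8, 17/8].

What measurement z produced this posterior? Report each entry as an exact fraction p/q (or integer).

x̄ = F·x = [-5, -6, 1]
P̄ = F·P·Fᵀ + Q = [40 -16 6; -16 21 -6; 6 -6 6]
S = H·P̄·Hᵀ + R = [192]
K = P̄·Hᵀ·S⁻¹ = [43/96; -19/96; 3/32]
x' − x̄ = [43/8, -19/8, 9/8] = K·y
y = (KᵀK)⁻¹·Kᵀ·(x' − x̄) = [12]
z = y + H·x̄ = [12] + [-9] = [3]

z = [3]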